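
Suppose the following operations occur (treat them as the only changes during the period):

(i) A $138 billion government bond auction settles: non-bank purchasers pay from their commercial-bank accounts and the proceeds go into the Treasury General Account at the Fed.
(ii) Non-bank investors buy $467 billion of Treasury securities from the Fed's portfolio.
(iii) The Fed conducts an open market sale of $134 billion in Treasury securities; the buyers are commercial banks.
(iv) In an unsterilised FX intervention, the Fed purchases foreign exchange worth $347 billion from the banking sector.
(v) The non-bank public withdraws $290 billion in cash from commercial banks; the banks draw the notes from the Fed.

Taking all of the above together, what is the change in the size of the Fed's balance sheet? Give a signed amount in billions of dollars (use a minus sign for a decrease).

-$254 billion

Fed balance sheet:
  Assets:      Securities −$601B, Foreign assets +$347B
  Liabilities: Bank reserves −$682B, Currency in circulation +$290B, Government deposits +$138B
Commercial banking system:
  Assets:      Reserves at CB −$682B, Securities +$134B, Foreign assets −$347B
  Liabilities: Checkable deposits −$895B
Change in total Fed assets = -$254 billion.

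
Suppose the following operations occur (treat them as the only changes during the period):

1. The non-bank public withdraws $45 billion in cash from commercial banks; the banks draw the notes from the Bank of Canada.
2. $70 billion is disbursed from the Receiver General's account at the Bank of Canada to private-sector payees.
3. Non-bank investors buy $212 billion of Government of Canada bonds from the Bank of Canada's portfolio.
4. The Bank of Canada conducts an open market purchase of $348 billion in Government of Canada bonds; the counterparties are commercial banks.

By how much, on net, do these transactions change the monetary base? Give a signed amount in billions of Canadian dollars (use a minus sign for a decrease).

Currency withdrawal $45 billion: just a shift between currency and reserves — both are base money → 0.
Government spending $70 billion: a non-base liability converts back to reserves → +$70B.
Asset sale (to non-banks) $212 billion: Bank of Canada balance sheet contracts → −$212B.
OMO purchase (from banks) $348 billion: Bank of Canada balance sheet expands → +$348B.
Net: 0 + 70 − 212 + 348 = +$206 billion.

+$206 billion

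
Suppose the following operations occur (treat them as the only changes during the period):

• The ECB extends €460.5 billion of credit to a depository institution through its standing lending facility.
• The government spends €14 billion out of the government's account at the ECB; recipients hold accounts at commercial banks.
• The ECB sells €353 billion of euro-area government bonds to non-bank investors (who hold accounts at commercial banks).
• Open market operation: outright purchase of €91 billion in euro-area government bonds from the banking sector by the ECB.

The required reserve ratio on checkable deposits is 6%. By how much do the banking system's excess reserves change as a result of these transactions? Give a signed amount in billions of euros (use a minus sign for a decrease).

Discount-window loan €460.5 billion: reserves +€460.5B, deposits 0.
Government spending €14 billion: reserves +€14B, deposits +€14B.
Asset sale (to non-banks) €353 billion: reserves −€353B, deposits −€353B.
OMO purchase (from banks) €91 billion: reserves +€91B, deposits 0.
Totals: Δreserves = +€212.5B, Δdeposits = −€339B.
Δrequired reserves = 6% × −€339B = −€20.34B.
Δexcess reserves = Δreserves − Δrequired = +€212.5B − (−€20.34B) = +€232.84 billion.

+€232.84 billion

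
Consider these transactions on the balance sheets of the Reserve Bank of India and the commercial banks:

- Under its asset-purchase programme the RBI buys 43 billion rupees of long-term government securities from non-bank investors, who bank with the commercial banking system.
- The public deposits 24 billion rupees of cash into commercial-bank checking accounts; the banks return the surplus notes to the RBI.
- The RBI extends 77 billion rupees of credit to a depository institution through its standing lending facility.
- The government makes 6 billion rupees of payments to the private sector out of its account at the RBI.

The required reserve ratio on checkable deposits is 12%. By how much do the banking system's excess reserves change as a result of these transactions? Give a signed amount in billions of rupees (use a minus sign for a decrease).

+141.24 billion

Asset purchase (from non-banks) 43 billion rupees: reserves +43B, deposits +43B.
Currency deposit 24 billion rupees: reserves +24B, deposits +24B.
Discount-window loan 77 billion rupees: reserves +77B, deposits 0.
Government spending 6 billion rupees: reserves +6B, deposits +6B.
Totals: Δreserves = +150B, Δdeposits = +73B.
Δrequired reserves = 12% × +73B = +8.76B.
Δexcess reserves = Δreserves − Δrequired = +150B − (+8.76B) = +141.24 billion.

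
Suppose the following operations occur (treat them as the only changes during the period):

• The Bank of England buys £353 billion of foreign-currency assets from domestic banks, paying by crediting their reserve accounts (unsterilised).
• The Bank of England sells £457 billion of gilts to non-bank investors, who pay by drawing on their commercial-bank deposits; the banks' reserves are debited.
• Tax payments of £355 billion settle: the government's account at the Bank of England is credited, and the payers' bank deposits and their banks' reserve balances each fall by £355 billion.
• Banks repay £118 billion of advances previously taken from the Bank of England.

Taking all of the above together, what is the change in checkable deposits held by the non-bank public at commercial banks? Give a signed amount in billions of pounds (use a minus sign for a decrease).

Bank of England balance sheet:
  Assets:      Securities −£457B, Loans to banks −£118B, Foreign assets +£353B
  Liabilities: Bank reserves −£577B, Government deposits +£355B
Commercial banking system:
  Assets:      Reserves at CB −£577B, Foreign assets −£353B
  Liabilities: Checkable deposits −£812B, Borrowings from CB −£118B
So the change in checkable deposits held by the non-bank public at commercial banks is -£812 billion.

-£812 billion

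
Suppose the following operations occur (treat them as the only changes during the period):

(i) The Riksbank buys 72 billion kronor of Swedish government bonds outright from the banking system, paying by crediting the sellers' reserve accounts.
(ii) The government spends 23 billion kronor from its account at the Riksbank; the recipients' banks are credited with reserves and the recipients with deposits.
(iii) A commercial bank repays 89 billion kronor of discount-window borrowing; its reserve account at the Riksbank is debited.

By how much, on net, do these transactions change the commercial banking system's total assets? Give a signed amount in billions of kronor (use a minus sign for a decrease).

OMO purchase (from banks) 72 billion kronor: just an asset swap on bank balance sheets → 0.
Government spending 23 billion kronor: bank balance sheets expand → +23B.
Discount-window repayment 89 billion kronor: bank balance sheets shrink → −89B.
Net: 0 + 23 − 89 = -66 billion.

-66 billion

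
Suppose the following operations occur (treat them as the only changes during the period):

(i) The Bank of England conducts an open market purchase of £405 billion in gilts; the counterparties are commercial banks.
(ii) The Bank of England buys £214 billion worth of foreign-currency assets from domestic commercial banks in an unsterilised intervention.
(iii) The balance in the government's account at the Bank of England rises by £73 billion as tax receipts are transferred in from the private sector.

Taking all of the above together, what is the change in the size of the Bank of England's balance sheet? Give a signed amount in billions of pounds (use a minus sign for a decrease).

Bank of England balance sheet:
  Assets:      Securities +£405B, Foreign assets +£214B
  Liabilities: Bank reserves +£546B, Government deposits +£73B
Change in total Bank of England assets = +£619 billion.

+£619 billion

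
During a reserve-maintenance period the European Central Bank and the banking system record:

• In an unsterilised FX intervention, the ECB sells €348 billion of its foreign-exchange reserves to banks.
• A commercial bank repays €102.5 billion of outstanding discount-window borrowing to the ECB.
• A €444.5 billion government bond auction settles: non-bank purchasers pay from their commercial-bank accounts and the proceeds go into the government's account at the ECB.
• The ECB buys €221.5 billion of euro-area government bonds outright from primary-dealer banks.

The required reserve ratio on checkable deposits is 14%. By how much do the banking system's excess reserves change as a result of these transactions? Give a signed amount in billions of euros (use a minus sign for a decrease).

FX sale €348 billion: reserves −€348B, deposits 0.
Discount-window repayment €102.5 billion: reserves −€102.5B, deposits 0.
Government account inflow €444.5 billion: reserves −€444.5B, deposits −€444.5B.
OMO purchase (from banks) €221.5 billion: reserves +€221.5B, deposits 0.
Totals: Δreserves = −€673.5B, Δdeposits = −€444.5B.
Δrequired reserves = 14% × −€444.5B = −€62.23B.
Δexcess reserves = Δreserves − Δrequired = −€673.5B − (−€62.23B) = -€611.27 billion.

-€611.27 billion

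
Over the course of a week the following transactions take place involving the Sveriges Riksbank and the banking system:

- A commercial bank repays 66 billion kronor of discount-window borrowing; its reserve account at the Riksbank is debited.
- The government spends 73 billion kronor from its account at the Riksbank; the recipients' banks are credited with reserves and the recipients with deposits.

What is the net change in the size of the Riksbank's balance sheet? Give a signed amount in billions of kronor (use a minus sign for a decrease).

-66 billion

Riksbank balance sheet:
  Assets:      Loans to banks −66B
  Liabilities: Bank reserves +7B, Government deposits −73B
Commercial banking system:
  Assets:      Reserves at CB +7B
  Liabilities: Checkable deposits +73B, Borrowings from CB −66B
Change in total Riksbank assets = -66 billion.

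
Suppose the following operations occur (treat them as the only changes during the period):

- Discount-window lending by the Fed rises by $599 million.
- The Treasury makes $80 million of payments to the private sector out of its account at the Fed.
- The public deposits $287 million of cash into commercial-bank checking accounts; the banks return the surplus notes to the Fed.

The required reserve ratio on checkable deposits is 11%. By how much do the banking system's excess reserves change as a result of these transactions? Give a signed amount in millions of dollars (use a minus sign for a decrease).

Discount-window loan $599 million: reserves +$599M, deposits 0.
Government spending $80 million: reserves +$80M, deposits +$80M.
Currency deposit $287 million: reserves +$287M, deposits +$287M.
Totals: Δreserves = +$966M, Δdeposits = +$367M.
Δrequired reserves = 11% × +$367M = +$40.37M.
Δexcess reserves = Δreserves − Δrequired = +$966M − (+$40.37M) = +$925.63 million.

+$925.63 million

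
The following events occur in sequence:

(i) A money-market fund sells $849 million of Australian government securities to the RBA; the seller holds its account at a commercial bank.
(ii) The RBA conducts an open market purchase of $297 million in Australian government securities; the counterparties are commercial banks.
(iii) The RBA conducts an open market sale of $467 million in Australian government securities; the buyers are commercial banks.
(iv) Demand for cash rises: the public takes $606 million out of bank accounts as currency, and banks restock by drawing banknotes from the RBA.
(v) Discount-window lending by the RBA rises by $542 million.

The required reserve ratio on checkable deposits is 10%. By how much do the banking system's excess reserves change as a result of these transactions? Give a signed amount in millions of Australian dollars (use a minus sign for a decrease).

Asset purchase (from non-banks) $849 million: reserves +$849M, deposits +$849M.
OMO purchase (from banks) $297 million: reserves +$297M, deposits 0.
OMO sale (to banks) $467 million: reserves −$467M, deposits 0.
Currency withdrawal $606 million: reserves −$606M, deposits −$606M.
Discount-window loan $542 million: reserves +$542M, deposits 0.
Totals: Δreserves = +$615M, Δdeposits = +$243M.
Δrequired reserves = 10% × +$243M = +$24.3M.
Δexcess reserves = Δreserves − Δrequired = +$615M − (+$24.3M) = +$590.7 million.

+$590.7 million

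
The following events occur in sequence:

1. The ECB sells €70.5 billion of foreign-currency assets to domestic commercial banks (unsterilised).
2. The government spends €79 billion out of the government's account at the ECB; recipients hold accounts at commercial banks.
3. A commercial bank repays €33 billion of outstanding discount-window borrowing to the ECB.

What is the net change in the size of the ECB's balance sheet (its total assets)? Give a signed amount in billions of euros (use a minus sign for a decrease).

-€103.5 billion

FX sale €70.5 billion: an ECB asset is shed → −€70.5B.
Government spending €79 billion: only the composition of liabilities changes → 0.
Discount-window repayment €33 billion: an ECB asset is shed → −€33B.
Net: −70.5 + 0 − 33 = -€103.5 billion.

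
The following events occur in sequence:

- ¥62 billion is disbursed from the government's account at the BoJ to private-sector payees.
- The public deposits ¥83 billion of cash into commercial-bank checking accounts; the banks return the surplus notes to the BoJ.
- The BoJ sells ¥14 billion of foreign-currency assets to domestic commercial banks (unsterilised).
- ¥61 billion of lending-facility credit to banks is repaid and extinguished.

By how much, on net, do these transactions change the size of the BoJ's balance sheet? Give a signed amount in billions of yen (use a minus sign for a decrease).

Government spending ¥62 billion: only the composition of liabilities changes → 0.
Currency deposit ¥83 billion: only the composition of liabilities changes → 0.
FX sale ¥14 billion: a BoJ asset is shed → −¥14B.
Discount-window repayment ¥61 billion: a BoJ asset is shed → −¥61B.
Net: 0 + 0 − 14 − 61 = -¥75 billion.

-¥75 billion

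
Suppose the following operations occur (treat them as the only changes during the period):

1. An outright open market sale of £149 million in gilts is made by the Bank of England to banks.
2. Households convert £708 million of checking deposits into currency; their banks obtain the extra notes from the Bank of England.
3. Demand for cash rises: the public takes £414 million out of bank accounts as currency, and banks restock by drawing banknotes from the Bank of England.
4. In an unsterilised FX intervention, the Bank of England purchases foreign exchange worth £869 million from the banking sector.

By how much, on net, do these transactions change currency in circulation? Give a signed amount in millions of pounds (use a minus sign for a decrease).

+£1122 million

Bank of England balance sheet:
  Assets:      Securities −£149M, Foreign assets +£869M
  Liabilities: Bank reserves −£402M, Currency in circulation +£1122M
Commercial banking system:
  Assets:      Reserves at CB −£402M, Securities +£149M, Foreign assets −£869M
  Liabilities: Checkable deposits −£1122M
So the change in currency in circulation is +£1122 million.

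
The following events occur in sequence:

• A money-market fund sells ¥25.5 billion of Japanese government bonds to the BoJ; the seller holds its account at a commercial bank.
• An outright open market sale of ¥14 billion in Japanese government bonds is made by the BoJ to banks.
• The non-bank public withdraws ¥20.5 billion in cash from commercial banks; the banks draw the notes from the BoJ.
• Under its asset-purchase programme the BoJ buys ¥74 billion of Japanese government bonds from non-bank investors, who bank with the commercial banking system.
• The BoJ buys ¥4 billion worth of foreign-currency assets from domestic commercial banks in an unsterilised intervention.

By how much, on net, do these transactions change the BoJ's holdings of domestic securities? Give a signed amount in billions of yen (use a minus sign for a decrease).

BoJ balance sheet:
  Assets:      Securities +¥85.5B, Foreign assets +¥4B
  Liabilities: Bank reserves +¥69B, Currency in circulation +¥20.5B
So the change in the BoJ's holdings of domestic securities is +¥85.5 billion.

+¥85.5 billion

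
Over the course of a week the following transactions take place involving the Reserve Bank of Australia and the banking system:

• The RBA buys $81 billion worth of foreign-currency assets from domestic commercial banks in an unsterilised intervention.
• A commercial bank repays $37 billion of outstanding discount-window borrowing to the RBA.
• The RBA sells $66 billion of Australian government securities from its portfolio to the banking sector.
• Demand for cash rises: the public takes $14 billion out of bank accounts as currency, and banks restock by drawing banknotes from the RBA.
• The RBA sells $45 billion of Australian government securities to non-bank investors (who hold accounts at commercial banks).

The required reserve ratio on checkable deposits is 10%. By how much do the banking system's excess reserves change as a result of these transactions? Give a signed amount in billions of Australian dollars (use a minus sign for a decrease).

FX purchase $81 billion: reserves +$81B, deposits 0.
Discount-window repayment $37 billion: reserves −$37B, deposits 0.
OMO sale (to banks) $66 billion: reserves −$66B, deposits 0.
Currency withdrawal $14 billion: reserves −$14B, deposits −$14B.
Asset sale (to non-banks) $45 billion: reserves −$45B, deposits −$45B.
Totals: Δreserves = −$81B, Δdeposits = −$59B.
Δrequired reserves = 10% × −$59B = −$5.9B.
Δexcess reserves = Δreserves − Δrequired = −$81B − (−$5.9B) = -$75.1 billion.

-$75.1 billion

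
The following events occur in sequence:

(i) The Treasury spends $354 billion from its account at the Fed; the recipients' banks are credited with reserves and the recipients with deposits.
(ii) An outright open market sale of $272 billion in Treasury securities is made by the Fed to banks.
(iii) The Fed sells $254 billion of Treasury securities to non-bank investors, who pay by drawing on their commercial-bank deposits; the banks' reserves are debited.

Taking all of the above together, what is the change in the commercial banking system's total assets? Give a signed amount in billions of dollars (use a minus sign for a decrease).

Fed balance sheet:
  Assets:      Securities −$526B
  Liabilities: Bank reserves −$172B, Government deposits −$354B
Commercial banking system:
  Assets:      Reserves at CB −$172B, Securities +$272B
  Liabilities: Checkable deposits +$100B
Change in total bank assets = +$100 billion.

+$100 billion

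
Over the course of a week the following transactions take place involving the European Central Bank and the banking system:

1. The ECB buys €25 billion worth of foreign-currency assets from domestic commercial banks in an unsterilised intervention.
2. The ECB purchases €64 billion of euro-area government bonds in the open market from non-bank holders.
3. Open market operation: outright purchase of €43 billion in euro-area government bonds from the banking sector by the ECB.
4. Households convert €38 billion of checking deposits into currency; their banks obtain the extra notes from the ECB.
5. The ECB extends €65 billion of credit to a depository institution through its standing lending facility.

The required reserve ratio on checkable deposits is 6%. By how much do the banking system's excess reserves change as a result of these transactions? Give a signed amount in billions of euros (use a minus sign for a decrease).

FX purchase €25 billion: reserves +€25B, deposits 0.
Asset purchase (from non-banks) €64 billion: reserves +€64B, deposits +€64B.
OMO purchase (from banks) €43 billion: reserves +€43B, deposits 0.
Currency withdrawal €38 billion: reserves −€38B, deposits −€38B.
Discount-window loan €65 billion: reserves +€65B, deposits 0.
Totals: Δreserves = +€159B, Δdeposits = +€26B.
Δrequired reserves = 6% × +€26B = +€1.56B.
Δexcess reserves = Δreserves − Δrequired = +€159B − (+€1.56B) = +€157.44 billion.

+€157.44 billion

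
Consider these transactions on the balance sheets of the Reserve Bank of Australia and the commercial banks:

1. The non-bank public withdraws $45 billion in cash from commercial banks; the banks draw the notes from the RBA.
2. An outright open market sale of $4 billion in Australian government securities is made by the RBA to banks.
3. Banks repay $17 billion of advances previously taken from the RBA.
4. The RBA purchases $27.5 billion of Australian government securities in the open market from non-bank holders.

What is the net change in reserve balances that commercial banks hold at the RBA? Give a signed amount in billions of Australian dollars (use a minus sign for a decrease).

Currency withdrawal $45 billion: banks swap reserves for currency → −$45B.
OMO sale (to banks) $4 billion: the buying banks pay out of their reserve balances → −$4B.
Discount-window repayment $17 billion: repayment is debited from reserves → −$17B.
Asset purchase (from non-banks) $27.5 billion: the RBA pays by crediting reserve accounts → +$27.5B.
Net: −45 − 4 − 17 + 27.5 = -$38.5 billion.

-$38.5 billion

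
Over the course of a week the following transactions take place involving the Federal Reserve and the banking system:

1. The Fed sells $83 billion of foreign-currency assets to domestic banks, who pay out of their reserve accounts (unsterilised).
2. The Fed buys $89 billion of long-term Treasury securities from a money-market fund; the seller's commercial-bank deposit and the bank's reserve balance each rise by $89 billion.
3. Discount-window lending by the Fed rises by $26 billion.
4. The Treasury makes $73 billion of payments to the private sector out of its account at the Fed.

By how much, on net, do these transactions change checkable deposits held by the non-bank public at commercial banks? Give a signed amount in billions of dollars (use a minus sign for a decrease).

FX sale $83 billion: the counterparty is a bank, so public deposits are unchanged → 0.
Asset purchase (from non-banks) $89 billion: non-bank counterparties' bank balances rise → +$89B.
Discount-window loan $26 billion: the counterparty is a bank, so public deposits are unchanged → 0.
Government spending $73 billion: non-bank counterparties' bank balances rise → +$73B.
Net: 0 + 89 + 0 + 73 = +$162 billion.

+$162 billion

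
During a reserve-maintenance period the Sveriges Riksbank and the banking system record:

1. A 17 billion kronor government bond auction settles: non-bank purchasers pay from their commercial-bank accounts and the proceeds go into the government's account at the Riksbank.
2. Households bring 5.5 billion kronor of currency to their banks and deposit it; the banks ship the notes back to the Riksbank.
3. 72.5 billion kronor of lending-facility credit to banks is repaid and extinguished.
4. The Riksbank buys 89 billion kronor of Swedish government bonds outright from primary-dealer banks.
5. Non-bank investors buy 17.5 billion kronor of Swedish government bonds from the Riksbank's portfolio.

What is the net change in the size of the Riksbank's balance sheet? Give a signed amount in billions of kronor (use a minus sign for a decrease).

Riksbank balance sheet:
  Assets:      Securities +71.5B, Loans to banks −72.5B
  Liabilities: Bank reserves −12.5B, Currency in circulation −5.5B, Government deposits +17B
Change in total Riksbank assets = -1 billion.

-1 billion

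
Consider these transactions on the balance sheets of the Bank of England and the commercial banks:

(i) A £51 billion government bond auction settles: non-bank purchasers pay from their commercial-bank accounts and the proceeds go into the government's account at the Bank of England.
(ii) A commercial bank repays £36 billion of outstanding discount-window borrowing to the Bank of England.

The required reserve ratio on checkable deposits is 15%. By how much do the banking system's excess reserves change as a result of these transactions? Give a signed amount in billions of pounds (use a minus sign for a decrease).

Government account inflow £51 billion: reserves −£51B, deposits −£51B.
Discount-window repayment £36 billion: reserves −£36B, deposits 0.
Totals: Δreserves = −£87B, Δdeposits = −£51B.
Δrequired reserves = 15% × −£51B = −£7.65B.
Δexcess reserves = Δreserves − Δrequired = −£87B − (−£7.65B) = -£79.35 billion.

-£79.35 billion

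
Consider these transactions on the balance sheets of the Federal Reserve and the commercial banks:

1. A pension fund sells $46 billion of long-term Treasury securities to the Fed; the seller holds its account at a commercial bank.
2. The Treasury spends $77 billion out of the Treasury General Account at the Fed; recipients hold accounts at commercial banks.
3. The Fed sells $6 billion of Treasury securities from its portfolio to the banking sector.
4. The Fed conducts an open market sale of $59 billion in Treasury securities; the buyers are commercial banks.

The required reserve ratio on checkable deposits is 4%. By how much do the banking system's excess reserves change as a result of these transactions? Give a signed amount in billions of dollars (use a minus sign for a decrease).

+$53.08 billion

Asset purchase (from non-banks) $46 billion: reserves +$46B, deposits +$46B.
Government spending $77 billion: reserves +$77B, deposits +$77B.
OMO sale (to banks) $6 billion: reserves −$6B, deposits 0.
OMO sale (to banks) $59 billion: reserves −$59B, deposits 0.
Totals: Δreserves = +$58B, Δdeposits = +$123B.
Δrequired reserves = 4% × +$123B = +$4.92B.
Δexcess reserves = Δreserves − Δrequired = +$58B − (+$4.92B) = +$53.08 billion.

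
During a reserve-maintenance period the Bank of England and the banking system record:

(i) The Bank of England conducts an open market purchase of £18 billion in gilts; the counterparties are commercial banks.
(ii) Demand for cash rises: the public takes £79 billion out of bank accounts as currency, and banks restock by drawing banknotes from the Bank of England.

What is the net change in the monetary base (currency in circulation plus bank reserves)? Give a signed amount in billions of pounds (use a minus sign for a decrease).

+£18 billion

Bank of England balance sheet:
  Assets:      Securities +£18B
  Liabilities: Bank reserves −£61B, Currency in circulation +£79B
Commercial banking system:
  Assets:      Reserves at CB −£61B, Securities −£18B
  Liabilities: Checkable deposits −£79B
Monetary base = currency + reserves: +£79B + (−£61B) = +£18 billion.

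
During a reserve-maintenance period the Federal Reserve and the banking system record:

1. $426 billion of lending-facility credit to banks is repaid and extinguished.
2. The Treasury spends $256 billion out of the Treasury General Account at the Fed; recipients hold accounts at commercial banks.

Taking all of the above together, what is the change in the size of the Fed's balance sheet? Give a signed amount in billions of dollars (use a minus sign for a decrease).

-$426 billion

Discount-window repayment $426 billion: a Fed asset is shed → −$426B.
Government spending $256 billion: only the composition of liabilities changes → 0.
Net: −426 + 0 = -$426 billion.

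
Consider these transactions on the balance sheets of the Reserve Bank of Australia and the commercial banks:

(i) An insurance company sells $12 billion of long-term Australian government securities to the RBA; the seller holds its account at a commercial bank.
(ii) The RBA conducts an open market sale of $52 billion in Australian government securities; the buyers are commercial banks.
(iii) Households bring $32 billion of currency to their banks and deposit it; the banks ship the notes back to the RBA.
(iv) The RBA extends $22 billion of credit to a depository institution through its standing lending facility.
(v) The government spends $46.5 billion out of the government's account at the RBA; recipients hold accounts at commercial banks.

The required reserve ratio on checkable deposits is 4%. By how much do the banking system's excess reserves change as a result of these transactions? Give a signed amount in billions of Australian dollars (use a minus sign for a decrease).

Asset purchase (from non-banks) $12 billion: reserves +$12B, deposits +$12B.
OMO sale (to banks) $52 billion: reserves −$52B, deposits 0.
Currency deposit $32 billion: reserves +$32B, deposits +$32B.
Discount-window loan $22 billion: reserves +$22B, deposits 0.
Government spending $46.5 billion: reserves +$46.5B, deposits +$46.5B.
Totals: Δreserves = +$60.5B, Δdeposits = +$90.5B.
Δrequired reserves = 4% × +$90.5B = +$3.62B.
Δexcess reserves = Δreserves − Δrequired = +$60.5B − (+$3.62B) = +$56.88 billion.

+$56.88 billion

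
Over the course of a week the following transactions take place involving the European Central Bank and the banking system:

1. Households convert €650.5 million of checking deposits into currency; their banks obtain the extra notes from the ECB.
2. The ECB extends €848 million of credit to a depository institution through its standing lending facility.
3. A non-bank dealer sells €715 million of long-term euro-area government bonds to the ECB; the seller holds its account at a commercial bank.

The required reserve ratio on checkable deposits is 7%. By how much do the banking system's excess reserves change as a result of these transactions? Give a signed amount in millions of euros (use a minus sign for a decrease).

+€907.985 million

Currency withdrawal €650.5 million: reserves −€650.5M, deposits −€650.5M.
Discount-window loan €848 million: reserves +€848M, deposits 0.
Asset purchase (from non-banks) €715 million: reserves +€715M, deposits +€715M.
Totals: Δreserves = +€912.5M, Δdeposits = +€64.5M.
Δrequired reserves = 7% × +€64.5M = +€4.515M.
Δexcess reserves = Δreserves − Δrequired = +€912.5M − (+€4.515M) = +€907.985 million.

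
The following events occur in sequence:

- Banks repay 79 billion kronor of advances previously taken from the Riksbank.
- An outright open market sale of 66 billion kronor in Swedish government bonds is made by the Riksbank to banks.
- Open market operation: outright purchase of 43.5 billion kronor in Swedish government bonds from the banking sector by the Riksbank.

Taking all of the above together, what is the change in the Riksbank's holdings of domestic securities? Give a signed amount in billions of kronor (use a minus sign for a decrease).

Riksbank balance sheet:
  Assets:      Securities −22.5B, Loans to banks −79B
  Liabilities: Bank reserves −101.5B
So the change in the Riksbank's holdings of domestic securities is -22.5 billion.

-22.5 billion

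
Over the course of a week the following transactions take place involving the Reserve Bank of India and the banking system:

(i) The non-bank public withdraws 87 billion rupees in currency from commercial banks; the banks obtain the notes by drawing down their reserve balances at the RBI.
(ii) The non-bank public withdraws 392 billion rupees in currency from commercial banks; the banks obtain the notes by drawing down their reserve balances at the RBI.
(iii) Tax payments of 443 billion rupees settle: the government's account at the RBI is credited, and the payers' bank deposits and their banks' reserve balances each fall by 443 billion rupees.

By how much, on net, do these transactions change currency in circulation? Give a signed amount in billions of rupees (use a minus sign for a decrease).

+479 billion

RBI balance sheet:
  Assets:      no change
  Liabilities: Bank reserves −922B, Currency in circulation +479B, Government deposits +443B
Commercial banking system:
  Assets:      Reserves at CB −922B
  Liabilities: Checkable deposits −922B
So the change in currency in circulation is +479 billion.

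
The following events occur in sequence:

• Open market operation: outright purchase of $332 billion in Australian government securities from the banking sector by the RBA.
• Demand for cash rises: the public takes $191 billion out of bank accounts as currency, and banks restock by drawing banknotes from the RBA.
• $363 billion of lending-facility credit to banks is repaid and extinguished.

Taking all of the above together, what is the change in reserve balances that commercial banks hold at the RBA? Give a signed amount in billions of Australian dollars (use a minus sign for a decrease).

-$222 billion

OMO purchase (from banks) $332 billion: the RBA pays by crediting reserve accounts → +$332B.
Currency withdrawal $191 billion: banks swap reserves for currency → −$191B.
Discount-window repayment $363 billion: repayment is debited from reserves → −$363B.
Net: 332 − 191 − 363 = -$222 billion.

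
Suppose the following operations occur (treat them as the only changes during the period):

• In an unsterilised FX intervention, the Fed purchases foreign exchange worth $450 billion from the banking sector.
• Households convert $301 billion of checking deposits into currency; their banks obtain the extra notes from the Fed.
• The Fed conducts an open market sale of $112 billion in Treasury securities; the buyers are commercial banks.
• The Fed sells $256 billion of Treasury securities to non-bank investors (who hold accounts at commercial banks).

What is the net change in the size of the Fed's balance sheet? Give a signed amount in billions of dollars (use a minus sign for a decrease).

Fed balance sheet:
  Assets:      Securities −$368B, Foreign assets +$450B
  Liabilities: Bank reserves −$219B, Currency in circulation +$301B
Change in total Fed assets = +$82 billion.

+$82 billion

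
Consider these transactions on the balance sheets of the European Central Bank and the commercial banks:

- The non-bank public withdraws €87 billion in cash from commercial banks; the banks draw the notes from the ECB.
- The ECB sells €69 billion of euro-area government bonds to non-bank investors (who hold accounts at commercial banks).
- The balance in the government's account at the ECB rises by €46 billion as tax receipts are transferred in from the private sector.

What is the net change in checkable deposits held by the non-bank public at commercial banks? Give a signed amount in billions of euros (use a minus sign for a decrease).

-€202 billion

ECB balance sheet:
  Assets:      Securities −€69B
  Liabilities: Bank reserves −€202B, Currency in circulation +€87B, Government deposits +€46B
Commercial banking system:
  Assets:      Reserves at CB −€202B
  Liabilities: Checkable deposits −€202B
So the change in checkable deposits held by the non-bank public at commercial banks is -€202 billion.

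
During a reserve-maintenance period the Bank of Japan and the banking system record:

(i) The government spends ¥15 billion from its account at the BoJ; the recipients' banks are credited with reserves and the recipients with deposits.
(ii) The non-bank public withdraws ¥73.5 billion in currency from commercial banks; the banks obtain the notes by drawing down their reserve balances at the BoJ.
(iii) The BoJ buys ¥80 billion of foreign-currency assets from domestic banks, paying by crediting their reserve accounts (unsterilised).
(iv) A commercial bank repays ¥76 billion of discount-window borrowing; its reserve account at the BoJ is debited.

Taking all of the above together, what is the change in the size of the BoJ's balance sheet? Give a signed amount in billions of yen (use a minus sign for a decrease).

+¥4 billion

Government spending ¥15 billion: only the composition of liabilities changes → 0.
Currency withdrawal ¥73.5 billion: only the composition of liabilities changes → 0.
FX purchase ¥80 billion: a BoJ asset is acquired → +¥80B.
Discount-window repayment ¥76 billion: a BoJ asset is shed → −¥76B.
Net: 0 + 0 + 80 − 76 = +¥4 billion.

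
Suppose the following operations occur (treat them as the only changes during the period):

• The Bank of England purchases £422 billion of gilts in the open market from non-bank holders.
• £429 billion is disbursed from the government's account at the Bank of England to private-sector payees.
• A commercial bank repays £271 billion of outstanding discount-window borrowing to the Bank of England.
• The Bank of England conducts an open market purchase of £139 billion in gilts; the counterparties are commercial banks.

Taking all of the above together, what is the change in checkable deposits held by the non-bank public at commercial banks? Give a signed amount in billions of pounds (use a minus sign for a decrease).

Bank of England balance sheet:
  Assets:      Securities +£561B, Loans to banks −£271B
  Liabilities: Bank reserves +£719B, Government deposits −£429B
Commercial banking system:
  Assets:      Reserves at CB +£719B, Securities −£139B
  Liabilities: Checkable deposits +£851B, Borrowings from CB −£271B
So the change in checkable deposits held by the non-bank public at commercial banks is +£851 billion.

+£851 billion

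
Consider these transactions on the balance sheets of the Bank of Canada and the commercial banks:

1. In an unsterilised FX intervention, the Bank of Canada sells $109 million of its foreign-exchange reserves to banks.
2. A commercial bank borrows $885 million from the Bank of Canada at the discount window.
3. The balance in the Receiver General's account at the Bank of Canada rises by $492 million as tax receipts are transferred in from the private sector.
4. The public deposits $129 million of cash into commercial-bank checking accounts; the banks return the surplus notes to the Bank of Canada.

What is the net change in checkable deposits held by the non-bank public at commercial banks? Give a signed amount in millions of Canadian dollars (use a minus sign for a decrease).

-$363 million

FX sale $109 million: the counterparty is a bank, so public deposits are unchanged → 0.
Discount-window loan $885 million: the counterparty is a bank, so public deposits are unchanged → 0.
Government account inflow $492 million: non-bank counterparties' bank balances fall → −$492M.
Currency deposit $129 million: non-bank counterparties' bank balances rise → +$129M.
Net: 0 + 0 − 492 + 129 = -$363 million.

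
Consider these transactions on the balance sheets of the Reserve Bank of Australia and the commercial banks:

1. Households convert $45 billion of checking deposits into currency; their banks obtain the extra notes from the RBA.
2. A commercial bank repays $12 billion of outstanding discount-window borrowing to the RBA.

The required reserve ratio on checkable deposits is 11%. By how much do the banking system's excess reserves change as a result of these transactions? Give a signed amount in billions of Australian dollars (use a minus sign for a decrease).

Currency withdrawal $45 billion: reserves −$45B, deposits −$45B.
Discount-window repayment $12 billion: reserves −$12B, deposits 0.
Totals: Δreserves = −$57B, Δdeposits = −$45B.
Δrequired reserves = 11% × −$45B = −$4.95B.
Δexcess reserves = Δreserves − Δrequired = −$57B − (−$4.95B) = -$52.05 billion.

-$52.05 billion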